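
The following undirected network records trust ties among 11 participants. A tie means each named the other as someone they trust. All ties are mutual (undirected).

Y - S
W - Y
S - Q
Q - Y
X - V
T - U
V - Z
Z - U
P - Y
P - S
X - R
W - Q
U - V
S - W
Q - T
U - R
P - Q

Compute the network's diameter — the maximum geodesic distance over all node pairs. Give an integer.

5

Eccentricity of each node (its greatest distance to any other): P:5, Q:4, R:4, S:5, T:3, U:3, V:4, W:5, X:5, Y:5, Z:4.
The maximum eccentricity is 5, realized for instance by the pair X–W via X – V – U – T – Q – W. So the diameter is 5.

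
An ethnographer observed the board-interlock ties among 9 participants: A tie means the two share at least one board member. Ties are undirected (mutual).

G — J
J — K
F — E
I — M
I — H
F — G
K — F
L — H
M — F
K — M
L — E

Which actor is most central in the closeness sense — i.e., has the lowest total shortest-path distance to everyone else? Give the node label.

Farness (sum of distances to all others) for each node — E:16, F:13, G:18, H:20, I:17, J:20, K:15, L:19, M:14.
The smallest farness is 13, for F, so F has the highest closeness.

F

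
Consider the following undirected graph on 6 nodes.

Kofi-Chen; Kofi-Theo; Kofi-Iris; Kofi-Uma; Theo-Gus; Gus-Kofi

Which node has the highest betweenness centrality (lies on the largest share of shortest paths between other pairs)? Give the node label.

Kofi

Unnormalized betweenness of each node: Chen:0, Gus:0, Iris:0, Kofi:9, Theo:0, Uma:0.
Kofi has the largest value, 9, making it the main broker — the node through which the most shortest paths run.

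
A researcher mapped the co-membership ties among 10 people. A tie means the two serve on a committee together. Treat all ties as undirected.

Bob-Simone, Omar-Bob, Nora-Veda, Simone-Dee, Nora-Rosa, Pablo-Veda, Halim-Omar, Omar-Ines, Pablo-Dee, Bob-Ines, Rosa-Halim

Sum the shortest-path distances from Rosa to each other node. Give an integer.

Distances from Rosa: Bob:3, Dee:4, Halim:1, Ines:3, Nora:1, Omar:2, Pablo:3, Simone:4, Veda:2.
Sum = 3 + 4 + 1 + 3 + 1 + 2 + 3 + 4 + 2 = 23.

23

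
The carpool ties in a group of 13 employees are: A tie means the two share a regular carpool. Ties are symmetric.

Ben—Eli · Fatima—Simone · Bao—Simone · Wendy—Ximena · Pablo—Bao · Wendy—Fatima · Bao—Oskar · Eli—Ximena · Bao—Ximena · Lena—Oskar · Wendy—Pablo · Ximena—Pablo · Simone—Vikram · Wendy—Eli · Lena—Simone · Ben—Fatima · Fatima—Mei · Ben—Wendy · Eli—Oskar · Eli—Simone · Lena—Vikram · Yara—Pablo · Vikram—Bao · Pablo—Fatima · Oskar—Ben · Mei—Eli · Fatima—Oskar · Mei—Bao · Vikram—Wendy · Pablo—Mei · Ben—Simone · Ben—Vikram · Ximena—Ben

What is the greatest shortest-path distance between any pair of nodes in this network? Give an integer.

Eccentricity of each node (its greatest distance to any other): Bao:2, Ben:3, Eli:3, Fatima:2, Lena:4, Mei:3, Oskar:3, Pablo:3, Simone:3, Vikram:3, Wendy:2, Ximena:3, Yara:4.
The maximum eccentricity is 4, realized for instance by the pair Lena–Yara via Lena – Oskar – Fatima – Pablo – Yara. So the diameter is 4.

4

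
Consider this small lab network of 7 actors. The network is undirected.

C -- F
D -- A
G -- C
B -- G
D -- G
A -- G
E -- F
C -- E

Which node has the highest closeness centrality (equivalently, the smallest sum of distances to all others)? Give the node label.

Farness (sum of distances to all others) for each node — A:12, B:13, C:9, D:12, E:13, F:13, G:8.
The smallest farness is 8, for G, so G has the highest closeness.

G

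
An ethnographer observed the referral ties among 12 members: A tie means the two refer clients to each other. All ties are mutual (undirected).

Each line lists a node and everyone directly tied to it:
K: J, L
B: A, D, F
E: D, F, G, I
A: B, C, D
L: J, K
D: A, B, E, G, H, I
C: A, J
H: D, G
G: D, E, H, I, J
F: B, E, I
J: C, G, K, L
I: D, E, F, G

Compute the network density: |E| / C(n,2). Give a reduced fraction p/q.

There are 20 edges and 12 nodes, so the maximum possible is C(12,2) = 66.
Density = 20/66 = 10/33.

10/33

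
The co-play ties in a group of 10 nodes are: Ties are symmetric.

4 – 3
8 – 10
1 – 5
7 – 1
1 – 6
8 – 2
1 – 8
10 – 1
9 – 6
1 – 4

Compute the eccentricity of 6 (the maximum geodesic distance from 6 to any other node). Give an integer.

3

Distances from 6: 1:1, 2:3, 3:3, 4:2, 5:2, 7:2, 8:2, 9:1, 10:2.
The largest is 3 (to 2 and 3), so the eccentricity of 6 is 3.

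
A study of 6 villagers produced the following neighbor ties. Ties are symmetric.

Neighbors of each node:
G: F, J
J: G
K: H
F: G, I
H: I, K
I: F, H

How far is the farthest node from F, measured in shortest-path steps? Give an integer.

3

Distances from F: G:1, H:2, I:1, J:2, K:3.
The largest is 3 (to K), so the eccentricity of F is 3.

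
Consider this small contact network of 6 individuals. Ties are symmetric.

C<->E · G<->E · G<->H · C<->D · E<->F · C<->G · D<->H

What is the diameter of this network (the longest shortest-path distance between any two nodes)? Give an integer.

Eccentricity of each node (its greatest distance to any other): C:2, D:3, E:2, F:3, G:2, H:3.
The maximum eccentricity is 3, realized for instance by the pair F–H via F – E – G – H. So the diameter is 3.

3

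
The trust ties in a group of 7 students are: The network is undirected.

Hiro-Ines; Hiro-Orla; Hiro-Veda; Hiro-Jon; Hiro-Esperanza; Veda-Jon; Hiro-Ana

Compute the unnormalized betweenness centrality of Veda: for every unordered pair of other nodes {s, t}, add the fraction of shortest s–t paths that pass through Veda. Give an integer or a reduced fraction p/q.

No shortest path between any pair of other nodes passes through Veda.
Summing the contributions gives betweenness(Veda) = 0.

0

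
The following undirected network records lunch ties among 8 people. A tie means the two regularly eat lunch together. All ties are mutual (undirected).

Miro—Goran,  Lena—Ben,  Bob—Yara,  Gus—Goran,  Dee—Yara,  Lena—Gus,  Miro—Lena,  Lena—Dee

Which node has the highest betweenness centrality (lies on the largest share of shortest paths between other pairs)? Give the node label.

Unnormalized betweenness of each node: Ben:0, Bob:0, Dee:10, Goran:1/2, Gus:5/2, Lena:31/2, Miro:5/2, Yara:6.
Lena has the largest value, 31/2, making it the main broker — the node through which the most shortest paths run.

Lena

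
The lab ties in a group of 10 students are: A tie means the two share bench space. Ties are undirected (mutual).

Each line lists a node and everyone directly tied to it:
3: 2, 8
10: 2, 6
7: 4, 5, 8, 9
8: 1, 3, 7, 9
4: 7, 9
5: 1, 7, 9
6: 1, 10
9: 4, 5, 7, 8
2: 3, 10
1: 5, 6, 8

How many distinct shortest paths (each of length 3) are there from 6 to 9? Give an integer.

The shortest distance is 3. The length-3 paths are: 6–1–8–9; 6–1–5–9.
That gives 2 distinct shortest paths.

2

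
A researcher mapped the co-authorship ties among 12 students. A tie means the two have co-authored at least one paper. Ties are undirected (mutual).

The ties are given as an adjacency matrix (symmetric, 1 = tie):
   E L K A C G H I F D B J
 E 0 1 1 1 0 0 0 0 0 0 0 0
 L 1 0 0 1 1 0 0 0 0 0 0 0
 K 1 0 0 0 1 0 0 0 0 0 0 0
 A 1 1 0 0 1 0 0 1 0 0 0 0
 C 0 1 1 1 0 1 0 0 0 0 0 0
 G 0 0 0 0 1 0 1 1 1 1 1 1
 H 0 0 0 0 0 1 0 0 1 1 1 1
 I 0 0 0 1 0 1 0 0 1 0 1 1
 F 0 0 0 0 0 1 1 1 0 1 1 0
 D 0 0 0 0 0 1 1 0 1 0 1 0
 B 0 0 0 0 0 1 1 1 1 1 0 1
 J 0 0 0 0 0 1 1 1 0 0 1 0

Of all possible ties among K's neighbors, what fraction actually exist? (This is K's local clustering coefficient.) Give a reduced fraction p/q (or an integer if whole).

K's neighbors: C and E (k = 2).
Possible neighbor pairs: C(2,2) = 1. Edges among them: none → e = 0.
Clustering(K) = 0/1.

0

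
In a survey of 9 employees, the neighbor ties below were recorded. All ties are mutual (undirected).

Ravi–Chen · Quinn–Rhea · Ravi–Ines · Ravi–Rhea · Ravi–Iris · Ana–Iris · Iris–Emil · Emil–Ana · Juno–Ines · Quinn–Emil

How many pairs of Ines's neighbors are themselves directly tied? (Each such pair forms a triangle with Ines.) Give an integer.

0

Ines's neighbors are Juno and Ravi, but none of them are tied to each other, so no triangle contains Ines.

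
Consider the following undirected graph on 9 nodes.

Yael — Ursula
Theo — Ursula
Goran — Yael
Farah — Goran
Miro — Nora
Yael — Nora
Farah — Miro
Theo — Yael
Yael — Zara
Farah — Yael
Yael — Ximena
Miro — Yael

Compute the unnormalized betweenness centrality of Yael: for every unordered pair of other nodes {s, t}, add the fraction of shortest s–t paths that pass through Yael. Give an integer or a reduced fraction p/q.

Pairs whose geodesics pass through Yael — Goran–Nora: 1; Goran–Ximena: 1; Goran–Zara: 1; Goran–Miro: 1/2; Goran–Theo: 1; Goran–Ursula: 1; Nora–Farah: 1/2; Nora–Ximena: 1; Nora–Zara: 1; Nora–Theo: 1; Nora–Ursula: 1; Farah–Ximena: 1; Farah–Zara: 1; Farah–Theo: 1 … (+10 more pairs).
All other pairs contribute 0.
Summing the contributions gives betweenness(Yael) = 23.

23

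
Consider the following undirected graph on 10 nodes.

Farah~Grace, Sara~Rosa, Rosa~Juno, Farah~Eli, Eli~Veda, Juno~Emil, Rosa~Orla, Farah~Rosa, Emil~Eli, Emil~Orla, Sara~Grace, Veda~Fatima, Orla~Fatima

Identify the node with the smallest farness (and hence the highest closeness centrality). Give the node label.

Rosa

Farness (sum of distances to all others) for each node — Eli:16, Emil:17, Farah:16, Fatima:21, Grace:22, Juno:19, Orla:16, Rosa:15, Sara:21, Veda:21.
The smallest farness is 15, for Rosa, so Rosa has the highest closeness.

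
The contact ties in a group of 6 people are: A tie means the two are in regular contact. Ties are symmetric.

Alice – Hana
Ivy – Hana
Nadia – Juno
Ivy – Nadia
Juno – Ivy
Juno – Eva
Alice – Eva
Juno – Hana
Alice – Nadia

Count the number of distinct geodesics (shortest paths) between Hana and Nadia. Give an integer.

3

The shortest distance is 2. The length-2 paths are: Hana–Ivy–Nadia; Hana–Juno–Nadia; Hana–Alice–Nadia.
That gives 3 distinct shortest paths.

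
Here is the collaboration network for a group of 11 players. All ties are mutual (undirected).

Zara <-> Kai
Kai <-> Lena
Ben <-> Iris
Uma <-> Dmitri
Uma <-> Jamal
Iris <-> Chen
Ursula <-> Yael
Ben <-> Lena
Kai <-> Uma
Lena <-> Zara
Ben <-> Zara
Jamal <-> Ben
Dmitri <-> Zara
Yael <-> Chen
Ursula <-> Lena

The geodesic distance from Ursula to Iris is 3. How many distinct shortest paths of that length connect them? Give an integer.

The shortest distance is 3. The length-3 paths are: Ursula–Yael–Chen–Iris; Ursula–Lena–Ben–Iris.
That gives 2 distinct shortest paths.

2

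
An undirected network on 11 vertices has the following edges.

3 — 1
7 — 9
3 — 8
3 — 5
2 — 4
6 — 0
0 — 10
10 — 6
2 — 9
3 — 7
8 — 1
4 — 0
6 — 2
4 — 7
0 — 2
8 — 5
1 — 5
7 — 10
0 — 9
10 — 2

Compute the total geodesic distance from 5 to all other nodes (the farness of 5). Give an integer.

Distances from 5: 0:4, 1:1, 2:4, 3:1, 4:3, 6:4, 7:2, 8:1, 9:3, 10:3.
Sum = 4 + 1 + 4 + 1 + 3 + 4 + 2 + 1 + 3 + 3 = 26.

26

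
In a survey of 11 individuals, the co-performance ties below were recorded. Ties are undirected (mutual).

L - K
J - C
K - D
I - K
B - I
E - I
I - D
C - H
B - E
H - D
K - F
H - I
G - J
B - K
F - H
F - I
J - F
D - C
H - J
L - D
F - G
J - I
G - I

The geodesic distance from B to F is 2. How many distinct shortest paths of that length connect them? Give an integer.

2

The shortest distance is 2. The length-2 paths are: B–K–F; B–I–F.
That gives 2 distinct shortest paths.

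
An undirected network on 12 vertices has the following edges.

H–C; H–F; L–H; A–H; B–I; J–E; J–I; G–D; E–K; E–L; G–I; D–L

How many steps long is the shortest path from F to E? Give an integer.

3

One shortest route is F – H – L – E, which uses 3 edges, and at distance 2 from F we only reach {A, C, L}, which does not include E. So d(F,E) = 3.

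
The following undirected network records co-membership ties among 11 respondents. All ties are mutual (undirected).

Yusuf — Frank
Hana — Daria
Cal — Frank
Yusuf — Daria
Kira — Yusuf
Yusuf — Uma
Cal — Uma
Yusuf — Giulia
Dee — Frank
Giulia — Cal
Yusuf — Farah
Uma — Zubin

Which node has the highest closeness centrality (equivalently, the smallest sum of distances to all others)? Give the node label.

Yusuf

Farness (sum of distances to all others) for each node — Cal:22, Daria:21, Dee:28, Farah:23, Frank:19, Giulia:21, Hana:30, Kira:23, Uma:19, Yusuf:14, Zubin:28.
The smallest farness is 14, for Yusuf, so Yusuf has the highest closeness.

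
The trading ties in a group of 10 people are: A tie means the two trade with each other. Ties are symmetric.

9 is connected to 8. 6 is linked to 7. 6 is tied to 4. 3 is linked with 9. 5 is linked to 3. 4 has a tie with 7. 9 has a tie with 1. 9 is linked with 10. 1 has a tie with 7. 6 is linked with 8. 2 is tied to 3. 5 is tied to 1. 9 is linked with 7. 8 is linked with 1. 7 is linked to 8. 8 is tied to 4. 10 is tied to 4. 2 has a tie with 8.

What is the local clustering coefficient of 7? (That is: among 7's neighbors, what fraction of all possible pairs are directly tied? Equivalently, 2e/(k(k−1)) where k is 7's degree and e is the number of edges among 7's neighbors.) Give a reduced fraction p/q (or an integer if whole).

3/5

7's neighbors: 1, 4, 6, 8, and 9 (k = 5).
Possible neighbor pairs: C(5,2) = 10. Edges among them: 1–8, 1–9, 4–6, 4–8, 6–8, 8–9 → e = 6.
Clustering(7) = 6/10 = 3/5.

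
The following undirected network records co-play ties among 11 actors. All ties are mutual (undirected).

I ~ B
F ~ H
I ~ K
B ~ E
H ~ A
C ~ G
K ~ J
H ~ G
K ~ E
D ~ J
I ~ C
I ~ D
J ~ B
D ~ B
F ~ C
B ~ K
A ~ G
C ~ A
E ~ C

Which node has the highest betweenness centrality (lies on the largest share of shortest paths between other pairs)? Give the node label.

C

Unnormalized betweenness of each node: A:7/3, B:9/2, C:76/3, D:4/3, E:7, F:7/3, G:7/3, H:1, I:40/3, J:1/3, K:19/6.
C has the largest value, 76/3, making it the main broker — the node through which the most shortest paths run.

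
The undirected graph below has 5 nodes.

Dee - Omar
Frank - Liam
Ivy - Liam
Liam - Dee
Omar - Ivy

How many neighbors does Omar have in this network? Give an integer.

2

Omar is directly tied to Dee and Ivy. That is 2 neighbors, so the degree of Omar is 2.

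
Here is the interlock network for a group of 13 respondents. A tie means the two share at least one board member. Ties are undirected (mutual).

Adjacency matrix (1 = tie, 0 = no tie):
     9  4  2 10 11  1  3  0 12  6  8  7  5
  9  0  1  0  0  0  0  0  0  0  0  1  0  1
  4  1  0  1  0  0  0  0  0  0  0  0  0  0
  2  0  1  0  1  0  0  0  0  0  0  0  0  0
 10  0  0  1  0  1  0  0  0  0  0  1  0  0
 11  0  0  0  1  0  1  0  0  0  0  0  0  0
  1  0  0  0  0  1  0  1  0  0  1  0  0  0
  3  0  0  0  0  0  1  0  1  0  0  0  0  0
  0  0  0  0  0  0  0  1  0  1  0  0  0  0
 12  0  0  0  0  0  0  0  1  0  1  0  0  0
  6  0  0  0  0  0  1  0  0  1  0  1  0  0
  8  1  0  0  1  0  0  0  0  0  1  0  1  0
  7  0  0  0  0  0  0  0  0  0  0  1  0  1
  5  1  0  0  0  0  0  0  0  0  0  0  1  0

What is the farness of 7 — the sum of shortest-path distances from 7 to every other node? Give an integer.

Distances from 7: 0:4, 1:3, 2:3, 3:4, 4:3, 5:1, 6:2, 8:1, 9:2, 10:2, 11:3, 12:3.
Sum = 4 + 3 + 3 + 4 + 3 + 1 + 2 + 1 + 2 + 2 + 3 + 3 = 31.

31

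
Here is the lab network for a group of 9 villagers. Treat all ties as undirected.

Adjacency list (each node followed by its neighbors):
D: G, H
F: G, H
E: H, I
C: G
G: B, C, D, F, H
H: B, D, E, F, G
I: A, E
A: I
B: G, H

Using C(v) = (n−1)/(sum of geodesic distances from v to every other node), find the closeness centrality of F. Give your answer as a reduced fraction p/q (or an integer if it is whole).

8/17

Distances from F: A:4, B:2, C:2, D:2, E:2, G:1, H:1, I:3. Sum = 17.
n = 9, so closeness = 8/17.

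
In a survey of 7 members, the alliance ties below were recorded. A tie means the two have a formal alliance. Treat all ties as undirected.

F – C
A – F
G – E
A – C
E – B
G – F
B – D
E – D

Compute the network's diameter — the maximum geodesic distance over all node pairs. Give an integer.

4

Eccentricity of each node (its greatest distance to any other): A:4, B:4, C:4, D:4, E:3, F:3, G:2.
The maximum eccentricity is 4, realized for instance by the pair D–C via D – E – G – F – C. So the diameter is 4.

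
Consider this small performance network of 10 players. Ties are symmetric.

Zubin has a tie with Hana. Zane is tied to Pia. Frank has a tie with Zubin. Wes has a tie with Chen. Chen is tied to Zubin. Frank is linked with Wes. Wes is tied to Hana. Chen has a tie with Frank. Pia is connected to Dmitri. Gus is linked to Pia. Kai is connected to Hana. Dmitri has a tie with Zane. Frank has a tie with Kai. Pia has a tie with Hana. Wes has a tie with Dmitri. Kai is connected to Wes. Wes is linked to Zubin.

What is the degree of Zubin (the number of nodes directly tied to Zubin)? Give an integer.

Zubin is directly tied to Chen, Frank, Hana, and Wes. That is 4 neighbors, so the degree of Zubin is 4.

4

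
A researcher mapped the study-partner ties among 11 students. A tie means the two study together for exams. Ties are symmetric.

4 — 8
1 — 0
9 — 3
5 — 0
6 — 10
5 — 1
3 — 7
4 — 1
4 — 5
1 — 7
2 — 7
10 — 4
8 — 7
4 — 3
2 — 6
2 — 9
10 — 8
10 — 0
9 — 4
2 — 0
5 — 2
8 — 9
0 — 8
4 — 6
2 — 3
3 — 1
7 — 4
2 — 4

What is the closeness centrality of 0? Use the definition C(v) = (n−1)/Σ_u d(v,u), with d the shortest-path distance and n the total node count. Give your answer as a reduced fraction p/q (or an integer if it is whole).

2/3

Distances from 0: 1:1, 2:1, 3:2, 4:2, 5:1, 6:2, 7:2, 8:1, 9:2, 10:1. Sum = 15.
n = 11, so closeness = 10/15 = 2/3.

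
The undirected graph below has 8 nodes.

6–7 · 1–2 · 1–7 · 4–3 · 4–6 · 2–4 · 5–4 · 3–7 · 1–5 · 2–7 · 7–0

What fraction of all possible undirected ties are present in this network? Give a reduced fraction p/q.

11/28

There are 11 edges and 8 nodes, so the maximum possible is C(8,2) = 28.
Density = 11/28.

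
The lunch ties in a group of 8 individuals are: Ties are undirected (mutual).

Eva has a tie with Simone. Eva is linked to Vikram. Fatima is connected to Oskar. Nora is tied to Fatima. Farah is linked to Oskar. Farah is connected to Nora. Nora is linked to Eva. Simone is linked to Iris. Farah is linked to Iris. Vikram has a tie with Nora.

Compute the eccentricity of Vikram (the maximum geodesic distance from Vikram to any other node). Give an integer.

Distances from Vikram: Eva:1, Farah:2, Fatima:2, Iris:3, Nora:1, Oskar:3, Simone:2.
The largest is 3 (to Oskar and Iris), so the eccentricity of Vikram is 3.

3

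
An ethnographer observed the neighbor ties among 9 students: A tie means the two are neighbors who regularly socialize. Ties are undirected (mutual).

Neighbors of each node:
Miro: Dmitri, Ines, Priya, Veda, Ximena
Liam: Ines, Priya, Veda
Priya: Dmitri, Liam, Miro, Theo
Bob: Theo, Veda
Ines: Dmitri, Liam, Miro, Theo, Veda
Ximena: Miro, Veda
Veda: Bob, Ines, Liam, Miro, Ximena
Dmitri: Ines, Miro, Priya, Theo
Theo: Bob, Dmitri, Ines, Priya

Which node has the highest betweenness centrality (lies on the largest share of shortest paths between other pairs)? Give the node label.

Unnormalized betweenness of each node: Bob:7/10, Dmitri:47/60, Ines:46/15, Liam:3/4, Miro:87/20, Priya:28/15, Theo:11/4, Veda:86/15, Ximena:0.
Veda has the largest value, 86/15, making it the main broker — the node through which the most shortest paths run.

Veda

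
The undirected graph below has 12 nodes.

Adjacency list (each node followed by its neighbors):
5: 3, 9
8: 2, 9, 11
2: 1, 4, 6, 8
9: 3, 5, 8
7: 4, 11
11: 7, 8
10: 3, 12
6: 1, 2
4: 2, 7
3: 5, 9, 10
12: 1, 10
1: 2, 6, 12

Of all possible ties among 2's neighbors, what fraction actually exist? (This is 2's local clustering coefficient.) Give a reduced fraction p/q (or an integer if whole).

2's neighbors: 1, 4, 6, and 8 (k = 4).
Possible neighbor pairs: C(4,2) = 6. Edges among them: 1–6 → e = 1.
Clustering(2) = 1/6.

1/6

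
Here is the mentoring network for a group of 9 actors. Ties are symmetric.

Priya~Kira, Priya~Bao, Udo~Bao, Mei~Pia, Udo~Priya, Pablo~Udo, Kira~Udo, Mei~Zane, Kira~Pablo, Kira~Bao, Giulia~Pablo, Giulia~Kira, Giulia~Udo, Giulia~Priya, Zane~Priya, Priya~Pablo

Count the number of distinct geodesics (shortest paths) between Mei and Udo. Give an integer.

1

The shortest distance is 3, and the only length-3 path is Mei–Zane–Priya–Udo. So there is exactly 1 shortest path.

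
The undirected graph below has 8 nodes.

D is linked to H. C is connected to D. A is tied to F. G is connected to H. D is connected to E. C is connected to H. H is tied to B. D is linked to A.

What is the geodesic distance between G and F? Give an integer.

One shortest route is G – H – D – A – F, which uses 4 edges, and at distance 3 from G we only reach {A, E}, which does not include F. So d(G,F) = 4.

4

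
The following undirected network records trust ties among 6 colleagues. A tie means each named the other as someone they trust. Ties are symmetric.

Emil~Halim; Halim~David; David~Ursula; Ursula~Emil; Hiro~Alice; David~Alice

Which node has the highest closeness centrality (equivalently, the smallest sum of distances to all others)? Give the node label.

Farness (sum of distances to all others) for each node — Alice:9, David:7, Emil:11, Halim:9, Hiro:13, Ursula:9.
The smallest farness is 7, for David, so David has the highest closeness.

David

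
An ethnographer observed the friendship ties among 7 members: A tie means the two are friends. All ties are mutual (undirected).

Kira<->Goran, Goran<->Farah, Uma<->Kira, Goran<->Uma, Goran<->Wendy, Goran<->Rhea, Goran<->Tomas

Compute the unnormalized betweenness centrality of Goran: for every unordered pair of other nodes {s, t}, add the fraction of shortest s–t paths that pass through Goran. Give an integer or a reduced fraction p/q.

Pairs whose geodesics pass through Goran — Farah–Wendy: 1; Farah–Uma: 1; Farah–Tomas: 1; Farah–Rhea: 1; Farah–Kira: 1; Wendy–Uma: 1; Wendy–Tomas: 1; Wendy–Rhea: 1; Wendy–Kira: 1; Uma–Tomas: 1; Uma–Rhea: 1; Tomas–Rhea: 1; Tomas–Kira: 1; Rhea–Kira: 1.
All other pairs contribute 0.
Summing the contributions gives betweenness(Goran) = 14.

14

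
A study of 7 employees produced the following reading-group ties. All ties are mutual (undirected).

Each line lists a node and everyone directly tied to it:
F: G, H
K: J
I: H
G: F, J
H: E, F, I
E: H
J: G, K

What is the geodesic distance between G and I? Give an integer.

One shortest route is G – F – H – I, which uses 3 edges, and at distance 2 from G we only reach {H, K}, which does not include I. So d(G,I) = 3.

3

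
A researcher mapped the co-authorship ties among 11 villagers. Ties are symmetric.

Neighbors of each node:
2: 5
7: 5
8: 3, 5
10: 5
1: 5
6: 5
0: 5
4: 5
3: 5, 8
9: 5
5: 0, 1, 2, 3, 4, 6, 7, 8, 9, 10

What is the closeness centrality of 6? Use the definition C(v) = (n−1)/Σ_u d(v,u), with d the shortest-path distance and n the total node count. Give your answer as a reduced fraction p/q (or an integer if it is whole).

Distances from 6: 0:2, 1:2, 2:2, 3:2, 4:2, 5:1, 7:2, 8:2, 9:2, 10:2. Sum = 19.
n = 11, so closeness = 10/19.

10/19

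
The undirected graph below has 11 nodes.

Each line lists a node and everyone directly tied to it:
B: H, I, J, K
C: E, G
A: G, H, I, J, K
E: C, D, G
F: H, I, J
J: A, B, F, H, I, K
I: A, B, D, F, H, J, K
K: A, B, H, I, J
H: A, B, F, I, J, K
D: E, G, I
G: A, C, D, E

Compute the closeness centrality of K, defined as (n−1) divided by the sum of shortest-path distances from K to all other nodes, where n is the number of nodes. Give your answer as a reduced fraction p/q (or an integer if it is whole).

Distances from K: A:1, B:1, C:3, D:2, E:3, F:2, G:2, H:1, I:1, J:1. Sum = 17.
n = 11, so closeness = 10/17.

10/17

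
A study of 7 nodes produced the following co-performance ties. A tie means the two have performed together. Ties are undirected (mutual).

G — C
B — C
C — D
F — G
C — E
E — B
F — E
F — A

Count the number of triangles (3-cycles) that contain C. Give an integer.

1

C's neighbors: B, D, E, and G.
Neighbor pairs that are themselves tied: C–B–E. Each forms one triangle with C, for 1 in total.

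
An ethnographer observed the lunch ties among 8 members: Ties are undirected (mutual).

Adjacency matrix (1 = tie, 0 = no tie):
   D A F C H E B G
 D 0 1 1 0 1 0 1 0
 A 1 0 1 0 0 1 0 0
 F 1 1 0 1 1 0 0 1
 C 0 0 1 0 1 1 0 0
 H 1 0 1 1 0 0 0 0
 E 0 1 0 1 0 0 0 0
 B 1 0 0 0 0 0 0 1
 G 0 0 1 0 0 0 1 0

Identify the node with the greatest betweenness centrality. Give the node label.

F

Unnormalized betweenness of each node: A:3, B:1/2, C:2, D:14/3, E:1/2, F:20/3, G:5/6, H:5/6.
F has the largest value, 20/3, making it the main broker — the node through which the most shortest paths run.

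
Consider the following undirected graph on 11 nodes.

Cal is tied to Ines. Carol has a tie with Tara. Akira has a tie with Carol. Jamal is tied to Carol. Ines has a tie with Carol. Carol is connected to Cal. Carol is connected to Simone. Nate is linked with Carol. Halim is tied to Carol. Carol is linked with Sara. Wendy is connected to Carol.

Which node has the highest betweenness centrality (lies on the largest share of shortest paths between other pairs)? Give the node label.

Carol

Unnormalized betweenness of each node: Akira:0, Cal:0, Carol:44, Halim:0, Ines:0, Jamal:0, Nate:0, Sara:0, Simone:0, Tara:0, Wendy:0.
Carol has the largest value, 44, making it the main broker — the node through which the most shortest paths run.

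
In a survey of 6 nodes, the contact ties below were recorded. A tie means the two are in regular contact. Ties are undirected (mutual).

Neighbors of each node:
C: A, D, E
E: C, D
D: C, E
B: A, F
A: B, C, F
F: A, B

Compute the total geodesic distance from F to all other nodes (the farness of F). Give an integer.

Distances from F: A:1, B:1, C:2, D:3, E:3.
Sum = 1 + 1 + 2 + 3 + 3 = 10.

10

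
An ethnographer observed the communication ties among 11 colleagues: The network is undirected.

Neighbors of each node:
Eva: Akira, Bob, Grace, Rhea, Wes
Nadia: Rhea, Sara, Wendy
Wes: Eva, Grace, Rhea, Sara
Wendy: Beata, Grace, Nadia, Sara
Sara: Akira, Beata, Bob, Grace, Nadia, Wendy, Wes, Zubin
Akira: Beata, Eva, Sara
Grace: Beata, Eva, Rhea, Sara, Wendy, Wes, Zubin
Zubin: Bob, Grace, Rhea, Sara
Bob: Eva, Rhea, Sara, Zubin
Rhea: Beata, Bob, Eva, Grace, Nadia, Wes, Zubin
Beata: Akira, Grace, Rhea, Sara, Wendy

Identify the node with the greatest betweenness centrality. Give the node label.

Unnormalized betweenness of each node: Akira:7/12, Beata:11/6, Bob:3/4, Eva:29/12, Grace:53/12, Nadia:1/2, Rhea:71/12, Sara:121/12, Wendy:2/3, Wes:5/12, Zubin:5/12.
Sara has the largest value, 121/12, making it the main broker — the node through which the most shortest paths run.

Sara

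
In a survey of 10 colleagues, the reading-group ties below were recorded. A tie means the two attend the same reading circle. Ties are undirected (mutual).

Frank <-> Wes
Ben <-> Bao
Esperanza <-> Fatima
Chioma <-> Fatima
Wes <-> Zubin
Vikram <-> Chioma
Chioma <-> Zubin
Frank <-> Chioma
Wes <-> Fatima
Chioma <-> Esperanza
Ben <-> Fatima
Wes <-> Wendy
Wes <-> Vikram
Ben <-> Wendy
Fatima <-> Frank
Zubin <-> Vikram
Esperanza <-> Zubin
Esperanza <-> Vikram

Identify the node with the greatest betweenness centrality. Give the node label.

Fatima

Unnormalized betweenness of each node: Bao:0, Ben:179/20, Chioma:19/6, Esperanza:5/3, Fatima:719/60, Frank:9/20, Vikram:31/30, Wendy:2, Wes:523/60, Zubin:31/30.
Fatima has the largest value, 719/60, making it the main broker — the node through which the most shortest paths run.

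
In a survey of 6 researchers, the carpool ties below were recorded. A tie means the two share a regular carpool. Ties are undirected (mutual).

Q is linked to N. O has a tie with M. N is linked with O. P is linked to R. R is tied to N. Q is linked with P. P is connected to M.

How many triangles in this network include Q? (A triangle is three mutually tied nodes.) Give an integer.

0

Q's neighbors are N and P, but none of them are tied to each other, so no triangle contains Q.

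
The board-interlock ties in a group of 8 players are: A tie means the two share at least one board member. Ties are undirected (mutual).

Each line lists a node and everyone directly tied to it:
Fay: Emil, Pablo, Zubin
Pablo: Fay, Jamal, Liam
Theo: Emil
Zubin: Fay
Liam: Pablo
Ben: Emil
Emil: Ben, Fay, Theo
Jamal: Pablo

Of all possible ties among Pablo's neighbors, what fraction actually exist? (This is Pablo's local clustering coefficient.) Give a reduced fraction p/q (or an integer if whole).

Pablo's neighbors: Fay, Jamal, and Liam (k = 3).
Possible neighbor pairs: C(3,2) = 3. Edges among them: none → e = 0.
Clustering(Pablo) = 0/3 = 0.

0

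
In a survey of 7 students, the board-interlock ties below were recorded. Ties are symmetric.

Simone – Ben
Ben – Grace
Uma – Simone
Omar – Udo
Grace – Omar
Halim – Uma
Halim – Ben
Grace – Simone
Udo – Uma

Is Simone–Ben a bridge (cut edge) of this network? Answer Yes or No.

No

Even without that edge, Simone still reaches Ben via Simone – Grace – Ben, so the network stays connected. Not a bridge.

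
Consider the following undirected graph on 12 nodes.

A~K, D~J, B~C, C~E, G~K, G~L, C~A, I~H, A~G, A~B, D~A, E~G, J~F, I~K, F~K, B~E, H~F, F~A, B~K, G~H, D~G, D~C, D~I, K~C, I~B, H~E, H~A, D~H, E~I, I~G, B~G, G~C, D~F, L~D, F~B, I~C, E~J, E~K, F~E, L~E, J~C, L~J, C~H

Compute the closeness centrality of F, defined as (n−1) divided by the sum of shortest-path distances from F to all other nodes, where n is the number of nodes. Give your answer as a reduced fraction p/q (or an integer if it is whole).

11/15

Distances from F: A:1, B:1, C:2, D:1, E:1, G:2, H:1, I:2, J:1, K:1, L:2. Sum = 15.
n = 12, so closeness = 11/15.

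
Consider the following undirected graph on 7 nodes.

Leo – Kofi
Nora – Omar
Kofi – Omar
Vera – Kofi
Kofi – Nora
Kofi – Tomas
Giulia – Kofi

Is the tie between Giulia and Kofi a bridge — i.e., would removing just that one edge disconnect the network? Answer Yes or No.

Without the Giulia–Kofi edge there is no alternate route between Giulia and Kofi, so the network disconnects. It is a bridge.

Yes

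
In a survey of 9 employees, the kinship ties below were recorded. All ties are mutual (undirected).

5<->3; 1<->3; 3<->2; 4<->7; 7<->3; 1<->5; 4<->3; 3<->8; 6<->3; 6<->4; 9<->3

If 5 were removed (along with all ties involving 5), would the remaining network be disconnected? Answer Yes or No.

No

Even without 5, every remaining node can still reach every other (the residual graph is connected), so 5 is not a cut vertex.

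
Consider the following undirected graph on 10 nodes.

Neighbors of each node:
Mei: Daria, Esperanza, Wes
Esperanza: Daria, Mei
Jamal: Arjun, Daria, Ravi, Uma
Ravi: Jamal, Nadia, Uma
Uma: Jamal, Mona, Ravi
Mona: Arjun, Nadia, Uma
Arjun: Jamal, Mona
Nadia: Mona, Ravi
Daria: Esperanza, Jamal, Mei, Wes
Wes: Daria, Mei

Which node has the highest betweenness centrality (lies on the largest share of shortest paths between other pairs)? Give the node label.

Unnormalized betweenness of each node: Arjun:5/2, Daria:37/2, Esperanza:0, Jamal:43/2, Mei:1/2, Mona:2, Nadia:1/2, Ravi:11/2, Uma:3, Wes:0.
Jamal has the largest value, 43/2, making it the main broker — the node through which the most shortest paths run.

Jamal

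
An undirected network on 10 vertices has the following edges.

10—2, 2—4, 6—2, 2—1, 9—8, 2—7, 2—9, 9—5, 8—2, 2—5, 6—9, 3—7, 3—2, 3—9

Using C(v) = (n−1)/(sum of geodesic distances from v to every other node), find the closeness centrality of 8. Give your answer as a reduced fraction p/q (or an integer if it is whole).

Distances from 8: 1:2, 2:1, 3:2, 4:2, 5:2, 6:2, 7:2, 9:1, 10:2. Sum = 16.
n = 10, so closeness = 9/16.

9/16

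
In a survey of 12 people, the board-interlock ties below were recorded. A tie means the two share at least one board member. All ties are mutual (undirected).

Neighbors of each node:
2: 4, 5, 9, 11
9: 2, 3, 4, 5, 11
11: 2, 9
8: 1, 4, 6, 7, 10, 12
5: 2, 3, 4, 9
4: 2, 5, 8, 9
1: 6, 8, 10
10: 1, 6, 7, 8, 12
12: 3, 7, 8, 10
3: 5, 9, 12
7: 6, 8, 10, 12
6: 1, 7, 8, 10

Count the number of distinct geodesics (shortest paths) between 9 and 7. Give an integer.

The shortest distance is 3. The length-3 paths are: 9–3–12–7; 9–4–8–7.
That gives 2 distinct shortest paths.

2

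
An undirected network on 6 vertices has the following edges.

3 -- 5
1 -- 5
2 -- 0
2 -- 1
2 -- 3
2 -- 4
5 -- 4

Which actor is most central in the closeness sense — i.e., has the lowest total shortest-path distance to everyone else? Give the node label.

2

Farness (sum of distances to all others) for each node — 0:10, 1:8, 2:6, 3:8, 4:8, 5:8.
The smallest farness is 6, for 2, so 2 has the highest closeness.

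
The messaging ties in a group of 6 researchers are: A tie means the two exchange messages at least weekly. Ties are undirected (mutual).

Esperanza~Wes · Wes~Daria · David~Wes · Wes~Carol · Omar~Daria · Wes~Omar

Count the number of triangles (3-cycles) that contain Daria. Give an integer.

1

Daria's neighbors: Omar and Wes.
Neighbor pairs that are themselves tied: Daria–Omar–Wes. Each forms one triangle with Daria, for 1 in total.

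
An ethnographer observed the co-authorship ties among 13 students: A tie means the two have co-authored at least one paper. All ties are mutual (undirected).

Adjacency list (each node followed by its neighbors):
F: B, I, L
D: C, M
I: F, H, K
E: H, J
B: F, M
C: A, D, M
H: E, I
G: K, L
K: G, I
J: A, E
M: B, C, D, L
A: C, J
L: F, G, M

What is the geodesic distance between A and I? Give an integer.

One shortest route is A – J – E – H – I, which uses 4 edges, and at distance 3 from A we only reach {B, H, L}, which does not include I. So d(A,I) = 4.

4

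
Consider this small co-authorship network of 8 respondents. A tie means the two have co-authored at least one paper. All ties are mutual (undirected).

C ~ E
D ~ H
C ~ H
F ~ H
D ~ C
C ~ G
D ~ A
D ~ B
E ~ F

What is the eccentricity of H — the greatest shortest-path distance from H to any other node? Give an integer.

2

Distances from H: A:2, B:2, C:1, D:1, E:2, F:1, G:2.
The largest is 2 (to E, G, A, and B), so the eccentricity of H is 2.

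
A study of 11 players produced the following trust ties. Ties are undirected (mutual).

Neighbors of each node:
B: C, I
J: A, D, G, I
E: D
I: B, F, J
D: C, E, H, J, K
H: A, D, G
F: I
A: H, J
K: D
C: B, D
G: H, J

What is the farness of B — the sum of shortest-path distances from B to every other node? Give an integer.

Distances from B: A:3, C:1, D:2, E:3, F:2, G:3, H:3, I:1, J:2, K:3.
Sum = 3 + 1 + 2 + 3 + 2 + 3 + 3 + 1 + 2 + 3 = 23.

23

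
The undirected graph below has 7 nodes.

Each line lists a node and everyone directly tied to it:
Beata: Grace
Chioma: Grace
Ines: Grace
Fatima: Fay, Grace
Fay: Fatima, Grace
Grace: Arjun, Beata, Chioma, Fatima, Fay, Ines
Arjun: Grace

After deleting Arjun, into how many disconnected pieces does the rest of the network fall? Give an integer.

1

Arjun's neighbors (Grace) remain reachable from one another through other ties, so the rest of the network stays in one piece.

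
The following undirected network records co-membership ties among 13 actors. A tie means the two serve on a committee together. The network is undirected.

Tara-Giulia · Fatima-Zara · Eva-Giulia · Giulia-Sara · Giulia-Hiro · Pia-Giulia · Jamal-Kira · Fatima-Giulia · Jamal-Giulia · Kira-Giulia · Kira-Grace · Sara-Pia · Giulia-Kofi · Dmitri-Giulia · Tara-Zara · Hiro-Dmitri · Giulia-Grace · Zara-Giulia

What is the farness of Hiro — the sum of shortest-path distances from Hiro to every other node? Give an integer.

Distances from Hiro: Dmitri:1, Eva:2, Fatima:2, Giulia:1, Grace:2, Jamal:2, Kira:2, Kofi:2, Pia:2, Sara:2, Tara:2, Zara:2.
Sum = 1 + 2 + 2 + 1 + 2 + 2 + 2 + 2 + 2 + 2 + 2 + 2 = 22.

22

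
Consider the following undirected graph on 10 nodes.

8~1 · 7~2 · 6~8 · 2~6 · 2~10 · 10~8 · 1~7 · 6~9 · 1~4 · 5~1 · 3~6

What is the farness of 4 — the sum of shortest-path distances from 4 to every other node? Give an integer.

Distances from 4: 1:1, 2:3, 3:4, 5:2, 6:3, 7:2, 8:2, 9:4, 10:3.
Sum = 1 + 3 + 4 + 2 + 3 + 2 + 2 + 4 + 3 = 24.

24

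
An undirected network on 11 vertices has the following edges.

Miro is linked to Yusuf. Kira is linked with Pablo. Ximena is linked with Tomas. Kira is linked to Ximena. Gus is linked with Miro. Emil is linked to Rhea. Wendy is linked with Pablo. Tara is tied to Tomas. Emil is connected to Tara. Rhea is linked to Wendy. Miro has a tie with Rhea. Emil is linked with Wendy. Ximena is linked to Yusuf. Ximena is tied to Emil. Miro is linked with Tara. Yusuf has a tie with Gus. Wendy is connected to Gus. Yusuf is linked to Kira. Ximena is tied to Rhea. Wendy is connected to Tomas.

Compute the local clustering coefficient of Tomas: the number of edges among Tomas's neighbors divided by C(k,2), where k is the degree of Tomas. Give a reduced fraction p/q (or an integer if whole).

0

Tomas's neighbors: Tara, Wendy, and Ximena (k = 3).
Possible neighbor pairs: C(3,2) = 3. Edges among them: none → e = 0.
Clustering(Tomas) = 0/3 = 0.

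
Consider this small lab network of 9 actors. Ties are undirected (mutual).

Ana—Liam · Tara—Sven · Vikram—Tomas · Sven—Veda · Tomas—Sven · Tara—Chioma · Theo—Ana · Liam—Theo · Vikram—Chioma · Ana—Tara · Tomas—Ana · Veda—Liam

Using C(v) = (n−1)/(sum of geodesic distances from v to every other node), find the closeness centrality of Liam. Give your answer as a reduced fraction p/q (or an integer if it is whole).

8/15

Distances from Liam: Ana:1, Chioma:3, Sven:2, Tara:2, Theo:1, Tomas:2, Veda:1, Vikram:3. Sum = 15.
n = 9, so closeness = 8/15.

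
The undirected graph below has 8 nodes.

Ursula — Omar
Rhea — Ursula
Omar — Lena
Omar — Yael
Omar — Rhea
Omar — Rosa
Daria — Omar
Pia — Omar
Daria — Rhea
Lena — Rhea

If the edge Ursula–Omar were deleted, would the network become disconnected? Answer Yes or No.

No

Even without that edge, Ursula still reaches Omar via Ursula – Rhea – Omar, so the network stays connected. Not a bridge.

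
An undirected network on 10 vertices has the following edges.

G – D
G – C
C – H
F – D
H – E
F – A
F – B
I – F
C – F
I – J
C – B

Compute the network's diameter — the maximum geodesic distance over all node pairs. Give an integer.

5

Eccentricity of each node (its greatest distance to any other): A:4, B:3, C:3, D:4, E:5, F:3, G:4, H:4, I:4, J:5.
The maximum eccentricity is 5, realized for instance by the pair E–J via E – H – C – F – I – J. So the diameter is 5.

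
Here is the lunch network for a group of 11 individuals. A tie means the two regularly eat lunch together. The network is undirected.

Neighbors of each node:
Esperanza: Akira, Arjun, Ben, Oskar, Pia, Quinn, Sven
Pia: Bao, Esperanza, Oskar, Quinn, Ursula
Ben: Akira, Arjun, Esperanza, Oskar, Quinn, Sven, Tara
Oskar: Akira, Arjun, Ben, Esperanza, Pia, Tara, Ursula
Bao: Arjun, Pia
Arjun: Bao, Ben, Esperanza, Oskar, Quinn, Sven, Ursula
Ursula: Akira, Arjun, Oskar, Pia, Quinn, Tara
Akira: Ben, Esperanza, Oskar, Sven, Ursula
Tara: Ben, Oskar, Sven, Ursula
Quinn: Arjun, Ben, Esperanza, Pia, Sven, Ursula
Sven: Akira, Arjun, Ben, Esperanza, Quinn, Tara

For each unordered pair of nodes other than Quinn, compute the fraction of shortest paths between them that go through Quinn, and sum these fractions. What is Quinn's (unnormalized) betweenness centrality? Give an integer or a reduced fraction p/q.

Pairs whose geodesics pass through Quinn — Arjun–Pia: 1/5; Ben–Ursula: 1/5; Ben–Pia: 1/3; Sven–Ursula: 1/4; Sven–Pia: 1/2; Esperanza–Ursula: 1/5.
All other pairs contribute 0.
Summing the contributions gives betweenness(Quinn) = 101/60.

101/60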